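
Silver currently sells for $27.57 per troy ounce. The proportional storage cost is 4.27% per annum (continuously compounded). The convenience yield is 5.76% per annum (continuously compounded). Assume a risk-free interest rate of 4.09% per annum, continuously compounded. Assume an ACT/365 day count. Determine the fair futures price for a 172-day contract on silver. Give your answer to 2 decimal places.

Net carry = r + u − y = 0.0409 + 0.0427 − 0.0576 = 0.0260
F = S·e^((r+u−y)T) = 27.57 · e^(0.0260 × 172/365) = 27.57 · e^0.012252
= 27.57 × 1.012327 = $27.91 per troy ounce

$27.91 per troy ounce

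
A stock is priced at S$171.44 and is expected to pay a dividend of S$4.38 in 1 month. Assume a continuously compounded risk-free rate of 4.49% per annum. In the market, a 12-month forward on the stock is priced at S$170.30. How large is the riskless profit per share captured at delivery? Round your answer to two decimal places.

S$4.45 per share

PV(dividends) I = 4.38·e^(−0.0449·1/12) = 4.3636
Fair forward F* = (S − I)·e^(rT) = (171.44 − 4.3636)·e^0.044900 = 167.0764 × 1.045923 = 174.7490
Market S$170.30 < fair 174.7490: forward underpriced → reverse cash-and-carry (short the stock, invest proceeds at r, pay the dividends, go long the forward).
Profit at T = |F_mkt − F*| = |170.30 − 174.7490| = S$4.45 per share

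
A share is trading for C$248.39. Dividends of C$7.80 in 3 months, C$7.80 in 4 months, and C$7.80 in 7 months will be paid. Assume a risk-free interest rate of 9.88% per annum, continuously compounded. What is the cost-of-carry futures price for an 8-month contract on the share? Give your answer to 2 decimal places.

PV(dividends) I = 7.80·e^(−0.0988·3/12) + 7.80·e^(−0.0988·4/12) + 7.80·e^(−0.0988·7/12)
I = 7.6097 + 7.5473 + 7.3632 = 22.5202
F = (S − I)·e^(rT) = (248.39 − 22.5202) · e^(0.0988·8/12)
= 225.8698 · e^0.065867 = 225.8698 × 1.068085 = C$241.25

C$241.25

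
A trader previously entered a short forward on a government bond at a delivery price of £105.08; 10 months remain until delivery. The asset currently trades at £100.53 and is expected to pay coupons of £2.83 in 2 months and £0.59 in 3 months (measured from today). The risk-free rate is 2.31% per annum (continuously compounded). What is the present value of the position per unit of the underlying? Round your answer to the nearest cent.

PV(remaining coupons) I = 2.83·e^(−0.0231·2/12) + 0.59·e^(−0.0231·3/12) = 3.4057
Current forward F = (S − I)·e^(rT) = (100.53 − 3.4057)·e^(0.0231·10/12) = 97.1243 × 1.019436 = 99.0120
Value (long) = (F − K)·e^(−rT) = (99.0120 − 105.08) × 0.980934 = -5.9523
Short position value = −(long value) = £5.95

£5.95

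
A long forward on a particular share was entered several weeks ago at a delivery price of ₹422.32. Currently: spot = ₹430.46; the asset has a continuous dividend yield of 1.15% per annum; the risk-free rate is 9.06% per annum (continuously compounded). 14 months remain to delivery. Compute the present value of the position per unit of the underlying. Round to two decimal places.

Current fair forward for the remaining 14 months: F = S·e^((r − q)·T), (r − q) = 0.0906 − 0.0115 = 0.0791
F = 430.46 · e^(0.0791 × 14/12) = 430.46 × 1.096676 = 472.0752
Value of long forward = (F − K)·e^(−rT) = (472.0752 − 422.32) · e^(−0.0906·14/12)
= 49.7552 × 0.899695 = 44.76

₹44.76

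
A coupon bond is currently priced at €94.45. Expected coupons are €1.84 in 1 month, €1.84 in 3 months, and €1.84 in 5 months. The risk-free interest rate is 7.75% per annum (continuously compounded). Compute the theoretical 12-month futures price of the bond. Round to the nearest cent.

PV(coupons) I = 1.84·e^(−0.0775·1/12) + 1.84·e^(−0.0775·3/12) + 1.84·e^(−0.0775·5/12)
I = 1.8282 + 1.8047 + 1.7815 = 5.4144
F = (S − I)·e^(rT) = (94.45 − 5.4144) · e^(0.0775·12/12)
= 89.0356 · e^0.077500 = 89.0356 × 1.080582 = €96.21

€96.21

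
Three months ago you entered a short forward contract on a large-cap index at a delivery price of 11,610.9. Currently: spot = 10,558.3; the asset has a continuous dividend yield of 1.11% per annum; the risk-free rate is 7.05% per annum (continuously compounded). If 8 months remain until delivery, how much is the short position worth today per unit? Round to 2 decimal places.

Current fair forward for the remaining 8 months: F = S·e^((r − q)·T), (r − q) = 0.0705 − 0.0111 = 0.0594
F = 10558.3 · e^(0.0594 × 8/12) = 10558.3 × 1.04039453 = 10984.7976
Value of long forward = (F − K)·e^(−rT) = (10984.7976 − 11610.9) · e^(−0.0705·8/12)
= -626.1024 × 0.95408740 = -597.36
Short position value = −(long value) = 597.36

597.36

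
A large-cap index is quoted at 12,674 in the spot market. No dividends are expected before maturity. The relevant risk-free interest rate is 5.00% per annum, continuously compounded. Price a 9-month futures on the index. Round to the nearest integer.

13,158

F = S·e^(rT) = 12674 · e^(0.0500 × 9/12)
= 12674 · e^0.037500 = 12674 × 1.038212
F = 13,158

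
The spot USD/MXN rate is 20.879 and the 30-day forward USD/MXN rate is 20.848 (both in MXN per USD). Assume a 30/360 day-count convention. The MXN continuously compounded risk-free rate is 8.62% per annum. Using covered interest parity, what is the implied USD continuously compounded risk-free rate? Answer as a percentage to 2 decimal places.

10.40%

F = S·e^((r_MXN − r_USD)T) ⇒ r_USD = r_MXN − ln(F/S)/T
ln(20.848/20.879) = -0.001486; /(30/360) = -0.017832
r_USD = 0.0862 + 0.017832 = 0.104032
r_USD = 10.40%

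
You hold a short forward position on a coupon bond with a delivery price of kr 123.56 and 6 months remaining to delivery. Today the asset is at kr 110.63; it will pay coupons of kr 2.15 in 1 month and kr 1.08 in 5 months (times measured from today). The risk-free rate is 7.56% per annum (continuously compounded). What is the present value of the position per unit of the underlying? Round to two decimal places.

kr 11.53

PV(remaining coupons) I = 2.15·e^(−0.0756·1/12) + 1.08·e^(−0.0756·5/12) = 3.1830
Current forward F = (S − I)·e^(rT) = (110.63 − 3.1830)·e^(0.0756·6/12) = 107.4470 × 1.038524 = 111.5863
Value (long) = (F − K)·e^(−rT) = (111.5863 − 123.56) × 0.962906 = -11.5295
Short position value = −(long value) = kr 11.53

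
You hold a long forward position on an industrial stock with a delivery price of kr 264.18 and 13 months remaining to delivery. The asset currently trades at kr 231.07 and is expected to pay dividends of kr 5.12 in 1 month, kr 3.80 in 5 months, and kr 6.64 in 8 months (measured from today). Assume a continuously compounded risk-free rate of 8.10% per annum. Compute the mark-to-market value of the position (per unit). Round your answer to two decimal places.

PV(remaining dividends) I = 5.12·e^(−0.0810·1/12) + 3.80·e^(−0.0810·5/12) + 6.64·e^(−0.0810·8/12) = 15.0504
Current forward F = (S − I)·e^(rT) = (231.07 − 15.0504)·e^(0.0810·13/12) = 216.0196 × 1.091715 = 235.8318
Value (long) = (F − K)·e^(−rT) = (235.8318 − 264.18) × 0.915990 = -25.9667
Value = -kr 25.97

-kr 25.97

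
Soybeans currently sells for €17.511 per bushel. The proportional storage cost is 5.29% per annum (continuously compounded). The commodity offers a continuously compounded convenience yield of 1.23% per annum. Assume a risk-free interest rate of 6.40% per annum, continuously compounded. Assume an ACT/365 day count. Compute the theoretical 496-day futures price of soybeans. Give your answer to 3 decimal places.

€20.186 per bushel

Net carry = r + u − y = 0.0640 + 0.0529 − 0.0123 = 0.1046
F = S·e^((r+u−y)T) = 17.511 · e^(0.1046 × 496/365) = 17.511 · e^0.142141
= 17.511 × 1.152739 = €20.186 per bushel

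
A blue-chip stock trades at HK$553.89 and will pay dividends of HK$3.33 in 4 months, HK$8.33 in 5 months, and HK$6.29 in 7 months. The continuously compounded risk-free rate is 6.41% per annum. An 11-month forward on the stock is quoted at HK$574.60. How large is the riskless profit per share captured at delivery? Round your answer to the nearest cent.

PV(dividends) I = 3.33·e^(−0.0641·4/12) + 8.33·e^(−0.0641·5/12) + 6.29·e^(−0.0641·7/12) = 17.4292
Fair forward F* = (S − I)·e^(rT) = (553.89 − 17.4292)·e^0.058758 = 536.4608 × 1.060519 = 568.9269
Market HK$574.60 > fair 568.9269: forward overpriced → cash-and-carry (borrow at r, buy the stock and collect the dividends, short the forward).
Profit at T = |F_mkt − F*| = |574.60 − 568.9269| = HK$5.67 per share

HK$5.67 per share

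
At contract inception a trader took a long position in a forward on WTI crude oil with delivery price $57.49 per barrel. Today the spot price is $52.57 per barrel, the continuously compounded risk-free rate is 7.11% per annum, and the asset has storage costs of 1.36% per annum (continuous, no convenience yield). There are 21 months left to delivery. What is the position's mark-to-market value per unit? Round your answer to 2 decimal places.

Current fair forward for the remaining 21 months: F = S·e^((r + u)·T), (r + u) = 0.0711 + 0.0136 = 0.0847
F = 52.57 · e^(0.0847 × 21/12) = 52.57 × 1.159774 = 60.9693
Value of long forward = (F − K)·e^(−rT) = (60.9693 − 57.49) · e^(−0.0711·21/12)
= 3.4793 × 0.883004 = 3.07

$3.07 per barrel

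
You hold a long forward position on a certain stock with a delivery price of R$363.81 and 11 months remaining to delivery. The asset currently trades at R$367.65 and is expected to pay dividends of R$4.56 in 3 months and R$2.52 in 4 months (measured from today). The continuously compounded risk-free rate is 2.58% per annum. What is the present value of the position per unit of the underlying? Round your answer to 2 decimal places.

PV(remaining dividends) I = 4.56·e^(−0.0258·3/12) + 2.52·e^(−0.0258·4/12) = 7.0291
Current forward F = (S − I)·e^(rT) = (367.65 − 7.0291)·e^(0.0258·11/12) = 360.6209 × 1.023932 = 369.2513
Value (long) = (F − K)·e^(−rT) = (369.2513 − 363.81) × 0.976627 = 5.3141
Value = R$5.31

R$5.31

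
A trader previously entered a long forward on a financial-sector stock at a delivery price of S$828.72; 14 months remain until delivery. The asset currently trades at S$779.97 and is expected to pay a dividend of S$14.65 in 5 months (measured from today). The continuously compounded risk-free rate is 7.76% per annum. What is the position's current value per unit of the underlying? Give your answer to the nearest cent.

S$8.80

PV(remaining dividends) I = 14.65·e^(−0.0776·5/12) = 14.1839
Current forward F = (S − I)·e^(rT) = (779.97 − 14.1839)·e^(0.0776·14/12) = 765.7861 × 1.094758 = 838.3505
Value (long) = (F − K)·e^(−rT) = (838.3505 − 828.72) × 0.913444 = 8.7969
Value = S$8.80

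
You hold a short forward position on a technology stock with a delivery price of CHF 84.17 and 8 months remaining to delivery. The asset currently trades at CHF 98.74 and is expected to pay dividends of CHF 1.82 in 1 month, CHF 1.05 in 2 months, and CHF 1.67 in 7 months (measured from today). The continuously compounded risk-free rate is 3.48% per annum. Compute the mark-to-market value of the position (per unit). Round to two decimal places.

-CHF 12.01

PV(remaining dividends) I = 1.82·e^(−0.0348·1/12) + 1.05·e^(−0.0348·2/12) + 1.67·e^(−0.0348·7/12) = 4.4951
Current forward F = (S − I)·e^(rT) = (98.74 − 4.4951)·e^(0.0348·8/12) = 94.2449 × 1.023471 = 96.4569
Value (long) = (F − K)·e^(−rT) = (96.4569 − 84.17) × 0.977067 = 12.0051
Short position value = −(long value) = -CHF 12.01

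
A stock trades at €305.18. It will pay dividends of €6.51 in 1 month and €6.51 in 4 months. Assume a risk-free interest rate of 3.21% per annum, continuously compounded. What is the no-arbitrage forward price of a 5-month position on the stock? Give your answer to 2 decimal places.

PV(dividends) I = 6.51·e^(−0.0321·1/12) + 6.51·e^(−0.0321·4/12)
I = 6.4926 + 6.4407 = 12.9333
F = (S − I)·e^(rT) = (305.18 − 12.9333) · e^(0.0321·5/12)
= 292.2467 · e^0.013375 = 292.2467 × 1.013465 = €296.18

€296.18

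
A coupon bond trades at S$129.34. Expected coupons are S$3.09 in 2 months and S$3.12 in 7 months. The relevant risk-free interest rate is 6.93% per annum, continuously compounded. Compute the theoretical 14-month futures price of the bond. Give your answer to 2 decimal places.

PV(coupons) I = 3.09·e^(−0.0693·2/12) + 3.12·e^(−0.0693·7/12)
I = 3.0545 + 2.9964 = 6.0509
F = (S − I)·e^(rT) = (129.34 − 6.0509) · e^(0.0693·14/12)
= 123.2891 · e^0.080850 = 123.2891 × 1.084208 = S$133.67

S$133.67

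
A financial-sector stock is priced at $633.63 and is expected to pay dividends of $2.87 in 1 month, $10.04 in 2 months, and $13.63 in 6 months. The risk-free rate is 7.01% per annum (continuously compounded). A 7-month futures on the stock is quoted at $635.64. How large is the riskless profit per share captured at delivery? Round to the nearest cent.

$2.58 per share

PV(dividends) I = 2.87·e^(−0.0701·1/12) + 10.04·e^(−0.0701·2/12) + 13.63·e^(−0.0701·6/12) = 25.9372
Fair futures F* = (S − I)·e^(rT) = (633.63 − 25.9372)·e^0.040892 = 607.6928 × 1.041740 = 633.0579
Market $635.64 > fair 633.0579: forward overpriced → cash-and-carry (borrow at r, buy the stock and collect the dividends, short the forward).
Profit at T = |F_mkt − F*| = |635.64 − 633.0579| = $2.58 per share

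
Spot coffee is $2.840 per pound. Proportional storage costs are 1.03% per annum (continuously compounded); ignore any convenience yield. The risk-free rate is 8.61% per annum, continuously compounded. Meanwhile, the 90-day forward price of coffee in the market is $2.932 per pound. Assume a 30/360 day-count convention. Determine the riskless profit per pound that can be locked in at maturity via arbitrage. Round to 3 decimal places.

$0.023 per pound

Fair forward: F* = S·e^(carry·T), with carry = (r + u) = 0.0861 + 0.0103 = 0.0964
F* = 2.840 · e^(0.0964 × 90/360) = 2.840 · e^0.024100 = 2.840 × 1.024393 = $2.9093
Market $2.932 > fair $2.9093: forward overpriced → cash-and-carry (buy spot, short the forward).
At maturity, profit = |F_mkt − F*| = |2.932 − 2.9093| = $0.023 per pound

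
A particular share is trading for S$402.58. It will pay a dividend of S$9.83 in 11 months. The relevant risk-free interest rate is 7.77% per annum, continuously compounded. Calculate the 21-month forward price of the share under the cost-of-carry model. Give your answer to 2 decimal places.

PV(dividends) I = 9.83·e^(−0.0777·11/12)
I = 9.1542
F = (S − I)·e^(rT) = (402.58 − 9.1542) · e^(0.0777·21/12)
= 393.4258 · e^0.135975 = 393.4258 × 1.145653 = S$450.73

S$450.73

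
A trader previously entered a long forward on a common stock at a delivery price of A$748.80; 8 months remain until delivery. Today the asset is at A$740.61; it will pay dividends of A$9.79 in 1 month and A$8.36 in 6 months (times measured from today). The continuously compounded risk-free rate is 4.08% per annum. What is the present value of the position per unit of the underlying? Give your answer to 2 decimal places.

PV(remaining dividends) I = 9.79·e^(−0.0408·1/12) + 8.36·e^(−0.0408·6/12) = 17.9480
Current forward F = (S − I)·e^(rT) = (740.61 − 17.9480)·e^(0.0408·8/12) = 722.6620 × 1.027573 = 742.5880
Value (long) = (F − K)·e^(−rT) = (742.5880 − 748.80) × 0.973167 = -6.0453
Value = -A$6.05

-A$6.05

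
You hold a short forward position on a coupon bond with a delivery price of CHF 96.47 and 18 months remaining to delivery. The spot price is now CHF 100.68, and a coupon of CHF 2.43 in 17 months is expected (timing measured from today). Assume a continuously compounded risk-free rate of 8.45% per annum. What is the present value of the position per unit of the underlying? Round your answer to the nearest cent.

PV(remaining coupons) I = 2.43·e^(−0.0845·17/12) = 2.1558
Current forward F = (S − I)·e^(rT) = (100.68 − 2.1558)·e^(0.0845·18/12) = 98.5242 × 1.135133 = 111.8381
Value (long) = (F − K)·e^(−rT) = (111.8381 − 96.47) × 0.880954 = 13.5386
Short position value = −(long value) = -CHF 13.54

-CHF 13.54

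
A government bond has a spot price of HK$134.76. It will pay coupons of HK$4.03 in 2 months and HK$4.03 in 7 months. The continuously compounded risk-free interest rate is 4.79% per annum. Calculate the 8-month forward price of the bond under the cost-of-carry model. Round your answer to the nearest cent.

HK$130.96

PV(coupons) I = 4.03·e^(−0.0479·2/12) + 4.03·e^(−0.0479·7/12)
I = 3.9980 + 3.9190 = 7.9170
F = (S − I)·e^(rT) = (134.76 − 7.9170) · e^(0.0479·8/12)
= 126.8430 · e^0.031933 = 126.8430 × 1.032448 = HK$130.96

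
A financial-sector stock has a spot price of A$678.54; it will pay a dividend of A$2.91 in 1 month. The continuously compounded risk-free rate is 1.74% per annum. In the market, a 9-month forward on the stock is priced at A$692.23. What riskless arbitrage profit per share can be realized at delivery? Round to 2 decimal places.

PV(dividends) I = 2.91·e^(−0.0174·1/12) = 2.9058
Fair forward F* = (S − I)·e^(rT) = (678.54 − 2.9058)·e^0.013050 = 675.6342 × 1.013136 = 684.5093
Market A$692.23 > fair 684.5093: forward overpriced → cash-and-carry (borrow at r, buy the stock and collect the dividends, short the forward).
Profit at T = |F_mkt − F*| = |692.23 − 684.5093| = A$7.72 per share

A$7.72 per share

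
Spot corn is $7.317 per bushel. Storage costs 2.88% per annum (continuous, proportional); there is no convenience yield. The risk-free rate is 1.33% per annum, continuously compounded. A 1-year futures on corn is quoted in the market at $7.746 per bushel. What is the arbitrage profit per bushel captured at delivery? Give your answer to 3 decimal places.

Fair futures: F* = S·e^(carry·T), with carry = (r + u) = 0.0133 + 0.0288 = 0.0421
F* = 7.317 · e^(0.0421 × 1) = 7.317 · e^0.042100 = 7.317 × 1.042999 = $7.6316
Market $7.746 > fair $7.6316: forward overpriced → cash-and-carry (buy spot, short the forward).
At maturity, profit = |F_mkt − F*| = |7.746 − 7.6316| = $0.114 per bushel

$0.114 per bushel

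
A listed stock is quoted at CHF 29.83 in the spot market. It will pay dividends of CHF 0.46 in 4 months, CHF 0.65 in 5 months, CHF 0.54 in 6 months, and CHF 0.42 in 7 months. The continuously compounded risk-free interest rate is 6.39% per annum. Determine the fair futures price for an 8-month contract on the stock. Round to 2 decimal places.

CHF 29.03

PV(dividends) I = 0.46·e^(−0.0639·4/12) + 0.65·e^(−0.0639·5/12) + 0.54·e^(−0.0639·6/12) + 0.42·e^(−0.0639·7/12)
I = 0.4503 + 0.6329 + 0.5230 + 0.4046 = 2.0108
F = (S − I)·e^(rT) = (29.83 − 2.0108) · e^(0.0639·8/12)
= 27.8192 · e^0.042600 = 27.8192 × 1.043520 = CHF 29.03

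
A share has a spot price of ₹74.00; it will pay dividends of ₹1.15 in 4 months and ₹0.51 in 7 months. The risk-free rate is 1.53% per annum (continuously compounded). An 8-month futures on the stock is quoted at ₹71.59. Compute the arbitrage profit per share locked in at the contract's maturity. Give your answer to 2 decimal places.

PV(dividends) I = 1.15·e^(−0.0153·4/12) + 0.51·e^(−0.0153·7/12) = 1.6496
Fair futures F* = (S − I)·e^(rT) = (74.00 − 1.6496)·e^0.010200 = 72.3504 × 1.010252 = 73.0921
Market ₹71.59 < fair 73.0921: forward underpriced → reverse cash-and-carry (short the stock, invest proceeds at r, pay the dividends, go long the forward).
Profit at T = |F_mkt − F*| = |71.59 − 73.0921| = ₹1.50 per share

₹1.50 per share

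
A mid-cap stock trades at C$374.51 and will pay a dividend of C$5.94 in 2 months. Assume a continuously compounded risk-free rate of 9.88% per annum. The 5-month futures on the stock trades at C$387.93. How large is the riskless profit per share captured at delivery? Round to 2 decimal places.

C$3.77 per share

PV(dividends) I = 5.94·e^(−0.0988·2/12) = 5.8430
Fair futures F* = (S − I)·e^(rT) = (374.51 − 5.8430)·e^0.041167 = 368.6670 × 1.042026 = 384.1606
Market C$387.93 > fair 384.1606: forward overpriced → cash-and-carry (borrow at r, buy the stock and collect the dividends, short the forward).
Profit at T = |F_mkt − F*| = |387.93 − 384.1606| = C$3.77 per share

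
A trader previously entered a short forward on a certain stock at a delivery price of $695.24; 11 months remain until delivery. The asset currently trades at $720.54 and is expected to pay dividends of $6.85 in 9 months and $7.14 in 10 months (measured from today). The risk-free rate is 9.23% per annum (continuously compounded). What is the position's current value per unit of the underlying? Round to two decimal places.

PV(remaining dividends) I = 6.85·e^(−0.0923·9/12) + 7.14·e^(−0.0923·10/12) = 13.0033
Current forward F = (S − I)·e^(rT) = (720.54 − 13.0033)·e^(0.0923·11/12) = 707.5367 × 1.088291 = 770.0058
Value (long) = (F − K)·e^(−rT) = (770.0058 − 695.24) × 0.918872 = 68.7002
Short position value = −(long value) = -$68.70

-$68.70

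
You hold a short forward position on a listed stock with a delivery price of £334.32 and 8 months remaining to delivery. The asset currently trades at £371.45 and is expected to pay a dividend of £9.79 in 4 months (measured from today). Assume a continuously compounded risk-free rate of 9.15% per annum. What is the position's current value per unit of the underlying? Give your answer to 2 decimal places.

PV(remaining dividends) I = 9.79·e^(−0.0915·4/12) = 9.4959
Current forward F = (S − I)·e^(rT) = (371.45 − 9.4959)·e^(0.0915·8/12) = 361.9541 × 1.062899 = 384.7207
Value (long) = (F − K)·e^(−rT) = (384.7207 − 334.32) × 0.940823 = 47.4181
Short position value = −(long value) = -£47.42

-£47.42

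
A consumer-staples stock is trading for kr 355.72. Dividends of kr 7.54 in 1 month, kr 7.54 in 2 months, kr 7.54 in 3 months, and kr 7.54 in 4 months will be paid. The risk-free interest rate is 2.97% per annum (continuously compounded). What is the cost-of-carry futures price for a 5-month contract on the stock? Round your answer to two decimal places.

PV(dividends) I = 7.54·e^(−0.0297·1/12) + 7.54·e^(−0.0297·2/12) + 7.54·e^(−0.0297·3/12) + 7.54·e^(−0.0297·4/12)
I = 7.5214 + 7.5028 + 7.4842 + 7.4657 = 29.9741
F = (S − I)·e^(rT) = (355.72 − 29.9741) · e^(0.0297·5/12)
= 325.7459 · e^0.012375 = 325.7459 × 1.012452 = kr 329.80

kr 329.80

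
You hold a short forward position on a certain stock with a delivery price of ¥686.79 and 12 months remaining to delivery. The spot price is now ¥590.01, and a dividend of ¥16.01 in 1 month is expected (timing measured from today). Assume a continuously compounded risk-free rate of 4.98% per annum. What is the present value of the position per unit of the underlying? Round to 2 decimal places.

PV(remaining dividends) I = 16.01·e^(−0.0498·1/12) = 15.9437
Current forward F = (S − I)·e^(rT) = (590.01 − 15.9437)·e^(0.0498·12/12) = 574.0663 × 1.051061 = 603.3787
Value (long) = (F − K)·e^(−rT) = (603.3787 − 686.79) × 0.951420 = -79.3592
Short position value = −(long value) = ¥79.36

¥79.36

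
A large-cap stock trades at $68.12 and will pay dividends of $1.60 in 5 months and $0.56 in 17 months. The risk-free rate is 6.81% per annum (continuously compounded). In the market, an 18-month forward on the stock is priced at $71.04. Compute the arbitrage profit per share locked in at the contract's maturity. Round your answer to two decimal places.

$2.12 per share

PV(dividends) I = 1.60·e^(−0.0681·5/12) + 0.56·e^(−0.0681·17/12) = 2.0637
Fair forward F* = (S − I)·e^(rT) = (68.12 − 2.0637)·e^0.102150 = 66.0563 × 1.107550 = 73.1607
Market $71.04 < fair 73.1607: forward underpriced → reverse cash-and-carry (short the stock, invest proceeds at r, pay the dividends, go long the forward).
Profit at T = |F_mkt − F*| = |71.04 − 73.1607| = $2.12 per share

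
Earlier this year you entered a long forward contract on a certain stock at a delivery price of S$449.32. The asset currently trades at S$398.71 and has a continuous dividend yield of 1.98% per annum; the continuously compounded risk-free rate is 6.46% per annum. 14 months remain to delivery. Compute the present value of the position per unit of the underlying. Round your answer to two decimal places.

-S$27.10

Current fair forward for the remaining 14 months: F = S·e^((r − q)·T), (r − q) = 0.0646 − 0.0198 = 0.0448
F = 398.71 · e^(0.0448 × 14/12) = 398.71 × 1.053657 = 420.1036
Value of long forward = (F − K)·e^(−rT) = (420.1036 − 449.32) · e^(−0.0646·14/12)
= -29.2164 × 0.927403 = -27.10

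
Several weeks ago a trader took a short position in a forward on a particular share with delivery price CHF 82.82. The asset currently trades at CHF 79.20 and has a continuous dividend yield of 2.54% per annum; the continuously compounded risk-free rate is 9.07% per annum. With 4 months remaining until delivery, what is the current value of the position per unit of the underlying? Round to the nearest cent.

CHF 1.82

Current fair forward for the remaining 4 months: F = S·e^((r − q)·T), (r − q) = 0.0907 − 0.0254 = 0.0653
F = 79.20 · e^(0.0653 × 4/12) = 79.20 × 1.022005 = 80.9428
Value of long forward = (F − K)·e^(−rT) = (80.9428 − 82.82) · e^(−0.0907·4/12)
= -1.8772 × 0.970219 = -1.82
Short position value = −(long value) = CHF 1.82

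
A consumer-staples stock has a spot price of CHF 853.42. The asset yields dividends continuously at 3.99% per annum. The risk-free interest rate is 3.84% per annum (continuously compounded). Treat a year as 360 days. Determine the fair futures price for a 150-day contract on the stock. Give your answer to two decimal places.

F = S·e^((r − q)T) = 853.42 · e^((0.0384 − 0.0399) × 150/360)
= 853.42 · e^-0.000625 = 853.42 × 0.999375
F = CHF 852.89

CHF 852.89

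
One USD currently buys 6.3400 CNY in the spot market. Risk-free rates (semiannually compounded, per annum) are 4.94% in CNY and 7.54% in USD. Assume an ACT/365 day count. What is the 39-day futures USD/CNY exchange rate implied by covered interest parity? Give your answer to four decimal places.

By covered interest parity, F = S · (1+r_CNY/2)^(2T) / (1+r_USD/2)^(2T)
= 6.3400 × 1.005228 / 1.007940 = 6.3400 × 0.997309
F = 6.3229 CNY per USD

6.3229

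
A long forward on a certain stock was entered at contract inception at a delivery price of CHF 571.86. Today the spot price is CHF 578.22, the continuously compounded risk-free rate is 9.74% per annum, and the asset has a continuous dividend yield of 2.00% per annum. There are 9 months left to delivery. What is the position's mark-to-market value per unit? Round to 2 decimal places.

Current fair forward for the remaining 9 months: F = S·e^((r − q)·T), (r − q) = 0.0974 − 0.0200 = 0.0774
F = 578.22 · e^(0.0774 × 9/12) = 578.22 × 1.059768 = 612.7791
Value of long forward = (F − K)·e^(−rT) = (612.7791 − 571.86) · e^(−0.0974·9/12)
= 40.9191 × 0.929554 = 38.04

CHF 38.04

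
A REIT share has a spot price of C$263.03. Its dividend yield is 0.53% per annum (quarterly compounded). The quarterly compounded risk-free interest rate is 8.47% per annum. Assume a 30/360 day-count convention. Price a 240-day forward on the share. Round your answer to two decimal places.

C$277.17

F = S · (1+r/4)^(4T) / (1+q/4)^(4T)
= 263.03 × 1.057468 / 1.003537 = 263.03 × 1.053741
F = C$277.17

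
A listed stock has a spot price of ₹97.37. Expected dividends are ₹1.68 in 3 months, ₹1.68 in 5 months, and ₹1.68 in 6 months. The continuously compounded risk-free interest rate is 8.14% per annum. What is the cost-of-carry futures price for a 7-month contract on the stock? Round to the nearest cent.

₹96.98

PV(dividends) I = 1.68·e^(−0.0814·3/12) + 1.68·e^(−0.0814·5/12) + 1.68·e^(−0.0814·6/12)
I = 1.6462 + 1.6240 + 1.6130 = 4.8832
F = (S − I)·e^(rT) = (97.37 − 4.8832) · e^(0.0814·7/12)
= 92.4868 · e^0.047483 = 92.4868 × 1.048628 = ₹96.98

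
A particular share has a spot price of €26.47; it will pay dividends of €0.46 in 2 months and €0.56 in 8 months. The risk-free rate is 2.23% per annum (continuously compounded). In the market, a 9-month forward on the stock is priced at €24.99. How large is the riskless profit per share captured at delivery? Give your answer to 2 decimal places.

PV(dividends) I = 0.46·e^(−0.0223·2/12) + 0.56·e^(−0.0223·8/12) = 1.0100
Fair forward F* = (S − I)·e^(rT) = (26.47 − 1.0100)·e^0.016725 = 25.4600 × 1.016866 = 25.8894
Market €24.99 < fair 25.8894: forward underpriced → reverse cash-and-carry (short the stock, invest proceeds at r, pay the dividends, go long the forward).
Profit at T = |F_mkt − F*| = |24.99 − 25.8894| = €0.90 per share

€0.90 per share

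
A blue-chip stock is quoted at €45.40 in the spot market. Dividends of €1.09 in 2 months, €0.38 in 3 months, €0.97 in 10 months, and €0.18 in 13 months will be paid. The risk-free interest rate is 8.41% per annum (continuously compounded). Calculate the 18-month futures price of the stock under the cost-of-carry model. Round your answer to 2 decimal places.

€48.65

PV(dividends) I = 1.09·e^(−0.0841·2/12) + 0.38·e^(−0.0841·3/12) + 0.97·e^(−0.0841·10/12) + 0.18·e^(−0.0841·13/12)
I = 1.0748 + 0.3721 + 0.9043 + 0.1643 = 2.5155
F = (S − I)·e^(rT) = (45.40 − 2.5155) · e^(0.0841·18/12)
= 42.8845 · e^0.126150 = 42.8845 × 1.134452 = €48.65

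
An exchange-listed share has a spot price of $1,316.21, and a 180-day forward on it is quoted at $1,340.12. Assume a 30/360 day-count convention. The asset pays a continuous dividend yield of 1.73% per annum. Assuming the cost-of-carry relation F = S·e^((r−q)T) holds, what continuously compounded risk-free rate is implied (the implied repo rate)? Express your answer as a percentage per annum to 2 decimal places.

From F = S·e^((r−q)T): (r − q) = ln(F/S)/T
ln(1340.12/1316.21) = ln(1.018166) = 0.018003
(r − q) = 0.018003 / (180/360) = 0.036006
r = ln(F/S)/T + q = 0.036006 + 0.0173 = 0.053306
r = 5.33%

5.33%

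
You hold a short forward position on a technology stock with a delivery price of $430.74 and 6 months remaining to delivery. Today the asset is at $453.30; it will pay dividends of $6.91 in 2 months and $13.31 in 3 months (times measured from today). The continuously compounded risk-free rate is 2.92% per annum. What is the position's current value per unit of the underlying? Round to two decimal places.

-$8.71

PV(remaining dividends) I = 6.91·e^(−0.0292·2/12) + 13.31·e^(−0.0292·3/12) = 20.0896
Current forward F = (S − I)·e^(rT) = (453.30 − 20.0896)·e^(0.0292·6/12) = 433.2104 × 1.014707 = 439.5816
Value (long) = (F − K)·e^(−rT) = (439.5816 − 430.74) × 0.985506 = 8.7134
Short position value = −(long value) = -$8.71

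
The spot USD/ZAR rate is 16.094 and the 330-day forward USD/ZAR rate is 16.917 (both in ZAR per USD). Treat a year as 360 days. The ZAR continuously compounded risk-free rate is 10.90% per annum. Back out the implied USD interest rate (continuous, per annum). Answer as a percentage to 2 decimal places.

F = S·e^((r_ZAR − r_USD)T) ⇒ r_USD = r_ZAR − ln(F/S)/T
ln(16.917/16.094) = 0.049873; /(330/360) = 0.054407
r_USD = 0.1090 − 0.054407 = 0.054593
r_USD = 5.46%

5.46%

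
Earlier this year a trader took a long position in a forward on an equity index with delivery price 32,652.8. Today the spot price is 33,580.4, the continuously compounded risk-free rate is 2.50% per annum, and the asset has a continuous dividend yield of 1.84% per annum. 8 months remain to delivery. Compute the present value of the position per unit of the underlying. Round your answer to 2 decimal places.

Current fair forward for the remaining 8 months: F = S·e^((r − q)·T), (r − q) = 0.0250 − 0.0184 = 0.0066
F = 33580.4 · e^(0.0066 × 8/12) = 33580.4 × 1.00440969 = 33728.4792
Value of long forward = (F − K)·e^(−rT) = (33728.4792 − 32652.8) · e^(−0.0250·8/12)
= 1075.6792 × 0.98347145 = 1057.90

1057.90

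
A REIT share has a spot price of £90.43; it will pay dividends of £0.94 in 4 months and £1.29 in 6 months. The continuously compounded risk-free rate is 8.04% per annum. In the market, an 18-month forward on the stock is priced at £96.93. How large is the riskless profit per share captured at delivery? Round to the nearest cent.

£2.66 per share

PV(dividends) I = 0.94·e^(−0.0804·4/12) + 1.29·e^(−0.0804·6/12) = 2.1543
Fair forward F* = (S − I)·e^(rT) = (90.43 − 2.1543)·e^0.120600 = 88.2757 × 1.128174 = 99.5903
Market £96.93 < fair 99.5903: forward underpriced → reverse cash-and-carry (short the stock, invest proceeds at r, pay the dividends, go long the forward).
Profit at T = |F_mkt − F*| = |96.93 − 99.5903| = £2.66 per share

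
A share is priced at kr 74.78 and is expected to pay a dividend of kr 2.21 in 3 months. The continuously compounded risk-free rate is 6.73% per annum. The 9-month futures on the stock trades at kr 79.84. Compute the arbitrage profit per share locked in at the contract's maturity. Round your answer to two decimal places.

kr 3.47 per share

PV(dividends) I = 2.21·e^(−0.0673·3/12) = 2.1731
Fair futures F* = (S − I)·e^(rT) = (74.78 − 2.1731)·e^0.050475 = 72.6069 × 1.051771 = 76.3658
Market kr 79.84 > fair 76.3658: forward overpriced → cash-and-carry (borrow at r, buy the stock and collect the dividends, short the forward).
Profit at T = |F_mkt − F*| = |79.84 − 76.3658| = kr 3.47 per share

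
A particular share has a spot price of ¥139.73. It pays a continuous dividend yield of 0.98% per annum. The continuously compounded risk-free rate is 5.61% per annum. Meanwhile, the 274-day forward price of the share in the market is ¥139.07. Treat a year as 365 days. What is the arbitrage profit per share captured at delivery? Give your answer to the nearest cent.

¥5.60 per share

Fair forward: F* = S·e^(carry·T), with carry = (r − q) = 0.0561 − 0.0098 = 0.0463
F* = 139.73 · e^(0.0463 × 274/365) = 139.73 · e^0.034757 = 139.73 × 1.035368 = ¥144.6720
Market ¥139.07 < fair ¥144.6720: forward underpriced → reverse cash-and-carry (short spot, go long the forward).
At maturity, profit = |F_mkt − F*| = |139.07 − 144.6720| = ¥5.60 per share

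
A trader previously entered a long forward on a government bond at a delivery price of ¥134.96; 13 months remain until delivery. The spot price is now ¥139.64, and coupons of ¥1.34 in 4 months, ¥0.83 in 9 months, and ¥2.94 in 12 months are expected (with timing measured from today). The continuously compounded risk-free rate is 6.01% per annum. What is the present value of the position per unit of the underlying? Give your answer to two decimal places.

PV(remaining coupons) I = 1.34·e^(−0.0601·4/12) + 0.83·e^(−0.0601·9/12) + 2.94·e^(−0.0601·12/12) = 4.8754
Current forward F = (S − I)·e^(rT) = (139.64 − 4.8754)·e^(0.0601·13/12) = 134.7646 × 1.067275 = 143.8309
Value (long) = (F − K)·e^(−rT) = (143.8309 − 134.96) × 0.936966 = 8.3117
Value = ¥8.31

¥8.31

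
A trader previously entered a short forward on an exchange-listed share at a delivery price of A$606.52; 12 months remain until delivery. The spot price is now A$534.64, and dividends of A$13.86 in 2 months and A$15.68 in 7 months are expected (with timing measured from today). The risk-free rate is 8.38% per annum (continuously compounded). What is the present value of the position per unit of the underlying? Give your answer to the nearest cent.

PV(remaining dividends) I = 13.86·e^(−0.0838·2/12) + 15.68·e^(−0.0838·7/12) = 28.5997
Current forward F = (S − I)·e^(rT) = (534.64 − 28.5997)·e^(0.0838·12/12) = 506.0403 × 1.087411 = 550.2738
Value (long) = (F − K)·e^(−rT) = (550.2738 − 606.52) × 0.919615 = -51.7248
Short position value = −(long value) = A$51.72

A$51.72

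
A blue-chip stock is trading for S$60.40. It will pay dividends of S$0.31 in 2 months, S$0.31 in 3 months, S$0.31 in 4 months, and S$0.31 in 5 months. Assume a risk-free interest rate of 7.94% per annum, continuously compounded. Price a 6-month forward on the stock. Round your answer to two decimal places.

PV(dividends) I = 0.31·e^(−0.0794·2/12) + 0.31·e^(−0.0794·3/12) + 0.31·e^(−0.0794·4/12) + 0.31·e^(−0.0794·5/12)
I = 0.3059 + 0.3039 + 0.3019 + 0.2999 = 1.2116
F = (S − I)·e^(rT) = (60.40 − 1.2116) · e^(0.0794·6/12)
= 59.1884 · e^0.039700 = 59.1884 × 1.040499 = S$61.59

S$61.59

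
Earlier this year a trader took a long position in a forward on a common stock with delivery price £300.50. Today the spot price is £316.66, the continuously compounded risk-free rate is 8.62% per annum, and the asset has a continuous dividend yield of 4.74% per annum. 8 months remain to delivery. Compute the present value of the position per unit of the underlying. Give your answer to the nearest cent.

£23.09

Current fair forward for the remaining 8 months: F = S·e^((r − q)·T), (r − q) = 0.0862 − 0.0474 = 0.0388
F = 316.66 · e^(0.0388 × 8/12) = 316.66 × 1.026204 = 324.9578
Value of long forward = (F − K)·e^(−rT) = (324.9578 − 300.50) · e^(−0.0862·8/12)
= 24.4578 × 0.944153 = 23.09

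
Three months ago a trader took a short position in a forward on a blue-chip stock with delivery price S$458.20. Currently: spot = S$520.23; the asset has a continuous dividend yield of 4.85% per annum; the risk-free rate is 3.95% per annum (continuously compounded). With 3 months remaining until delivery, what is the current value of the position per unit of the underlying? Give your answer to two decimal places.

-S$60.26

Current fair forward for the remaining 3 months: F = S·e^((r − q)·T), (r − q) = 0.0395 − 0.0485 = -0.0090
F = 520.23 · e^(-0.0090 × 3/12) = 520.23 × 0.997753 = 519.0610
Value of long forward = (F − K)·e^(−rT) = (519.0610 − 458.20) · e^(−0.0395·3/12)
= 60.8610 × 0.990174 = 60.26
Short position value = −(long value) = -S$60.26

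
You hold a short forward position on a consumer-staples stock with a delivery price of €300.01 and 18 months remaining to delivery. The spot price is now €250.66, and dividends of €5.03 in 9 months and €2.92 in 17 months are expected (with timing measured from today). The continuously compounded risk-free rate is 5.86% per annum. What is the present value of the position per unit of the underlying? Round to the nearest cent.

€31.61

PV(remaining dividends) I = 5.03·e^(−0.0586·9/12) + 2.92·e^(−0.0586·17/12) = 7.5011
Current forward F = (S − I)·e^(rT) = (250.66 − 7.5011)·e^(0.0586·18/12) = 243.1589 × 1.091879 = 265.5001
Value (long) = (F − K)·e^(−rT) = (265.5001 − 300.01) × 0.915852 = -31.6060
Short position value = −(long value) = €31.61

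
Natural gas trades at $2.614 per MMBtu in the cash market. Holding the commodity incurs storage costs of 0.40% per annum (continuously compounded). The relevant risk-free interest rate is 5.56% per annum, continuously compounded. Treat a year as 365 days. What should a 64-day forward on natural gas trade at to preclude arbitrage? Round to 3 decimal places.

$2.641 per MMBtu

Net carry = r + u − y = 0.0556 + 0.0040 − 0.0000 = 0.0596
F = S·e^((r+u−y)T) = 2.614 · e^(0.0596 × 64/365) = 2.614 · e^0.010450
= 2.614 × 1.010505 = $2.641 per MMBtu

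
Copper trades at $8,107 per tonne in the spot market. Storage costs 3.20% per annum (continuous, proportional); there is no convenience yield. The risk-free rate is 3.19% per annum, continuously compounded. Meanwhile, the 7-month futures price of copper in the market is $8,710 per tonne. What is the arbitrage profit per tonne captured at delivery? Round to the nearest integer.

Fair futures: F* = S·e^(carry·T), with carry = (r + u) = 0.0319 + 0.0320 = 0.0639
F* = 8107 · e^(0.0639 × 7/12) = 8107 · e^0.037275 = 8107 × 1.037978 = $8414.8876
Market $8710 > fair $8414.8876: forward overpriced → cash-and-carry (buy spot, short the forward).
At maturity, profit = |F_mkt − F*| = |8710 − 8414.8876| = $295 per tonne

$295 per tonne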